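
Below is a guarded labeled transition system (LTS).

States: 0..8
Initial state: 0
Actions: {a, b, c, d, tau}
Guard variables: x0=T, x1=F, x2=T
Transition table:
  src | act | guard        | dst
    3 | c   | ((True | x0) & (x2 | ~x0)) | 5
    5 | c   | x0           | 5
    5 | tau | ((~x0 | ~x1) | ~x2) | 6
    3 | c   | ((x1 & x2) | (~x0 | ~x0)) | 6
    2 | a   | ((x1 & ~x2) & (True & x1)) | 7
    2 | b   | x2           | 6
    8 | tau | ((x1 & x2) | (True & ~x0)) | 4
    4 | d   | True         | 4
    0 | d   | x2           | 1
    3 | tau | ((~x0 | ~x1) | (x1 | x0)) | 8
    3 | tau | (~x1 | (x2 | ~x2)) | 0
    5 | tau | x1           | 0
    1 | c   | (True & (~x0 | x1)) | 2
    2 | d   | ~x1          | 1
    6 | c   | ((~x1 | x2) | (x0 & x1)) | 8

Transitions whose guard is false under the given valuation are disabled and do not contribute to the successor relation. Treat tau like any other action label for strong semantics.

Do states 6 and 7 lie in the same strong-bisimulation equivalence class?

Answer: NOT BISIMILAR

Working:
Bisimulation quotient by refinement:
  P[0] = {{0,1,2,3,4,5,6,7,8}}
  P[1] = {{0,4},{1,7,8},{2},{3,5},{6}}
  P[2] = {{0},{1,7,8},{2},{3},{4},{5},{6}}
Fixed point at round 3; 7 class(es).
6∈{6}, 7∈{1,7,8}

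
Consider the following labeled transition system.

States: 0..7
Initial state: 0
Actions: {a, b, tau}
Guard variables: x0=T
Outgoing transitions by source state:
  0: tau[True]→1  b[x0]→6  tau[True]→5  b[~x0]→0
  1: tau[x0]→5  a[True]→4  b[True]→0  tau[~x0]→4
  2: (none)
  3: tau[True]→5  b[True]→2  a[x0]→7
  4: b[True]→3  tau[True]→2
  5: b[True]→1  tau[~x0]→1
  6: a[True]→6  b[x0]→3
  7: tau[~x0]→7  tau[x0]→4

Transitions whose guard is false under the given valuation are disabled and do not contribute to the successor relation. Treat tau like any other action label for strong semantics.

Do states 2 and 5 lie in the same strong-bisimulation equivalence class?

Answer: NOT BISIMILAR

Analysis:
Refine partition for ~:
  P[0] = {{0,1,2,3,4,5,6,7}}
  P[1] = {{0,4},{1,3},{2},{5},{6},{7}}
  P[2] = {{0},{1},{2},{3},{4},{5},{6},{7}}
Fixed point at round 3; 8 class(es).
class of 2: {2}; class of 5: {5}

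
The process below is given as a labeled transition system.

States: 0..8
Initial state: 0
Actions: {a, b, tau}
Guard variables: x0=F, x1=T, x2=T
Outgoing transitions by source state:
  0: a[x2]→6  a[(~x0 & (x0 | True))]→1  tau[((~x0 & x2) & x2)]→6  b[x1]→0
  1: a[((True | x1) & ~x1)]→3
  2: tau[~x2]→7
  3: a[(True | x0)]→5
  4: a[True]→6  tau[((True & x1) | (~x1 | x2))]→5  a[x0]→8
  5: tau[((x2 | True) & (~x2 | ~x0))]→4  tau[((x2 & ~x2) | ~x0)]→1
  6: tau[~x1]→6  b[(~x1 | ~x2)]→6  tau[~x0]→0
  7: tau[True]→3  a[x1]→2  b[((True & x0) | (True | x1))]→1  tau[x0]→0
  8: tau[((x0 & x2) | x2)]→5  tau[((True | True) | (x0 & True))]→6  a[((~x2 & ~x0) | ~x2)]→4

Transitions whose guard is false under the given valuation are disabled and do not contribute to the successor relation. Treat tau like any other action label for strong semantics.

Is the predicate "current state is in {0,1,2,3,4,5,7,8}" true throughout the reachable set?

Answer: INVARIANT VIOLATED at state 6

Working:
Inv-set: {0,1,2,3,4,5,7,8}
Reachable = {0,1,6}
  0: safe
  1: safe
  6: ✗ unsafe
reach 6 via a — violates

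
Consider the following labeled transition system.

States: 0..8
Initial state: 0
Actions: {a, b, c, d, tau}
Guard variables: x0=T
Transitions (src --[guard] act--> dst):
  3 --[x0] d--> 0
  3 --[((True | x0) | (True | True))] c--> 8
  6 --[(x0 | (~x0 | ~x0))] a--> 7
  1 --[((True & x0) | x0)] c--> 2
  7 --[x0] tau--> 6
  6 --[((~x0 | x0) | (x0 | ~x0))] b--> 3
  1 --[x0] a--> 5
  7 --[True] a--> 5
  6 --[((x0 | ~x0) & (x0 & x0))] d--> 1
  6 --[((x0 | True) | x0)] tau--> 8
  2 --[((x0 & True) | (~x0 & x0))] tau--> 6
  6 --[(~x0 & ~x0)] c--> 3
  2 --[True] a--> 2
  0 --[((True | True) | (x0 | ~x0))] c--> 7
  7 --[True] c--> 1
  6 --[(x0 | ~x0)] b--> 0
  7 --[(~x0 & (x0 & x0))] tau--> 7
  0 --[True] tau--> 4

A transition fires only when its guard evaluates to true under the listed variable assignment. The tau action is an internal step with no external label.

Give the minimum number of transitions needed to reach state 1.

Answer: 2

Working:
Breadth-first toward 1:
  Layer 0: {0}
  Layer 1: {4,7}
  Layer 2: {1,5,6}
1 enters at depth 2; path c·c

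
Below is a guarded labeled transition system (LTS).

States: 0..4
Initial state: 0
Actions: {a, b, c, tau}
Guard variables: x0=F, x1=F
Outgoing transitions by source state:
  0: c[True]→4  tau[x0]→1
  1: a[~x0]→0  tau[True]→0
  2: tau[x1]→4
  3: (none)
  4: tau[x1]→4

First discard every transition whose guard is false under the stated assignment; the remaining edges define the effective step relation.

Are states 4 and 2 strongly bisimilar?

Bisimulation quotient by refinement:
  π0 = {{0,1,2,3,4}}
  π1 = {{0},{1},{2,3,4}}
stable after 2 split(s): 3 block(s)
4∈{2,3,4}, 2∈{2,3,4}

Answer: BISIMILAR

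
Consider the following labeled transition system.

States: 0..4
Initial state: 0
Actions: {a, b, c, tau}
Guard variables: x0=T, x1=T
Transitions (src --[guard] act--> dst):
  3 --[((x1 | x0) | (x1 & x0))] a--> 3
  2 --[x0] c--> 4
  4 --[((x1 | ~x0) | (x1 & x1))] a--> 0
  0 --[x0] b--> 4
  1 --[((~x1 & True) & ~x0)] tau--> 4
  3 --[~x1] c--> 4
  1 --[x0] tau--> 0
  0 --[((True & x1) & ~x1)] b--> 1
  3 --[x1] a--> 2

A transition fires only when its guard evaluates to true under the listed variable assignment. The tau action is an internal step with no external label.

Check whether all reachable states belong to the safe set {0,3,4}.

Answer: INVARIANT HOLDS

Working:
Safe = {0,3,4}
Reach set: {0,4}
  0: safe
  4: safe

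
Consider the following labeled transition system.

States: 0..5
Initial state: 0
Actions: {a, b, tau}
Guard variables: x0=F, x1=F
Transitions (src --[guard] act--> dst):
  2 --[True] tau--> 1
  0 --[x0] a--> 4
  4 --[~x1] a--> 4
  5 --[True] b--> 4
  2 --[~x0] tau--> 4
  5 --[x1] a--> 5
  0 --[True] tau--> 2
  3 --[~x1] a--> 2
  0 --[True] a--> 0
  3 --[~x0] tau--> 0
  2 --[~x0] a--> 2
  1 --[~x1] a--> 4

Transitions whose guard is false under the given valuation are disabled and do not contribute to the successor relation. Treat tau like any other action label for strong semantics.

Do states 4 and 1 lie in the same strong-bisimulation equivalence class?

Answer: BISIMILAR

Working:
Compute ~ classes (split until stable):
  round 0: {{0,1,2,3,4,5}}
  round 1: {{0,2,3},{1,4},{5}}
  round 2: {{0,3},{1,4},{2},{5}}
  round 3: {{0},{1,4},{2},{3},{5}}
Fixed point at round 4; 5 class(es).
class of 4: {1,4}; class of 1: {1,4}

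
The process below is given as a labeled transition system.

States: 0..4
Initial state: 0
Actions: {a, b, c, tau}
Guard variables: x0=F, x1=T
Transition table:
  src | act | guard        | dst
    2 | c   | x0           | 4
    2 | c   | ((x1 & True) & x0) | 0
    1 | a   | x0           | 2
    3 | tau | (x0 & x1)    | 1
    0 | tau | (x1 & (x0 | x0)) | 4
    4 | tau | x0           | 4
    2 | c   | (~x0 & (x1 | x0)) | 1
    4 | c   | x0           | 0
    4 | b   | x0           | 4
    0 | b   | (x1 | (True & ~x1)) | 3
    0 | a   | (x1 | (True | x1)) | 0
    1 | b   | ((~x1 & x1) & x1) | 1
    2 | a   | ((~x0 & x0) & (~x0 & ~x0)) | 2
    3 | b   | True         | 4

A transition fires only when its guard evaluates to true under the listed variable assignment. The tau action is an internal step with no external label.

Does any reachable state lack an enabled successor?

Reachable = {0,3,4}
  0: a→0  b→3  [2 out]
  3: b→4  [1 out]
  4: ∅  [deadlock]
witness 4: b·b

Answer: DEADLOCK at state 4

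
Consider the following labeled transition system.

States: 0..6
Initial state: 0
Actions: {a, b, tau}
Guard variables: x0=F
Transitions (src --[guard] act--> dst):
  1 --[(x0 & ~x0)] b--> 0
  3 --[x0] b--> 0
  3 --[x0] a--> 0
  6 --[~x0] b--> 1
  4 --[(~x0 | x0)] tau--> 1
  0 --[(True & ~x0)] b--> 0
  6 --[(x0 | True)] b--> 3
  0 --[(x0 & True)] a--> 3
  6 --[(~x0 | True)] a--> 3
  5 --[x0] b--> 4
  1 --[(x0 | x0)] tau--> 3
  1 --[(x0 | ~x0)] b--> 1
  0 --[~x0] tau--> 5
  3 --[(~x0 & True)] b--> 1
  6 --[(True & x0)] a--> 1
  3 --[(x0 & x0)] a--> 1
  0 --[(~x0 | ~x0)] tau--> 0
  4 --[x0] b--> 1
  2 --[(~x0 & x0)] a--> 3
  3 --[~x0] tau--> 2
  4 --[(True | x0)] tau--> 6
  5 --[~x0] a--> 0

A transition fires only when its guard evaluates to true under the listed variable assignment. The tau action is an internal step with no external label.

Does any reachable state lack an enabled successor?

Answer: DEADLOCK-FREE

Analysis:
Reach set: {0,5}
  0: b→0  tau→0  tau→5  [3 exit(s)]
  5: a→0  [1 exit(s)]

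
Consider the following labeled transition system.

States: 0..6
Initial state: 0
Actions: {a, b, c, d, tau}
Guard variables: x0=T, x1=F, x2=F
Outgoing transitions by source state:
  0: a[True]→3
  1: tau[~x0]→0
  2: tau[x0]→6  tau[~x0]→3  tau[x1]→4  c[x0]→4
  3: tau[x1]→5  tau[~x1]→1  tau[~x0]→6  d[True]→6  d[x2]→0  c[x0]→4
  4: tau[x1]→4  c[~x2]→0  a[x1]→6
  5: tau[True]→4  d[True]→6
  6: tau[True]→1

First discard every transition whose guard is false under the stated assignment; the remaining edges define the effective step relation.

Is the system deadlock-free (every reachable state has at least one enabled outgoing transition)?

Reachable = {0,1,3,4,6}
  0: a→3  [deg 1]
  1: ∅  [no exit]
  3: c→4  d→6  tau→1  [deg 3]
  4: c→0  [deg 1]
  6: tau→1  [deg 1]
Path to 1: a·tau

Answer: DEADLOCK at state 1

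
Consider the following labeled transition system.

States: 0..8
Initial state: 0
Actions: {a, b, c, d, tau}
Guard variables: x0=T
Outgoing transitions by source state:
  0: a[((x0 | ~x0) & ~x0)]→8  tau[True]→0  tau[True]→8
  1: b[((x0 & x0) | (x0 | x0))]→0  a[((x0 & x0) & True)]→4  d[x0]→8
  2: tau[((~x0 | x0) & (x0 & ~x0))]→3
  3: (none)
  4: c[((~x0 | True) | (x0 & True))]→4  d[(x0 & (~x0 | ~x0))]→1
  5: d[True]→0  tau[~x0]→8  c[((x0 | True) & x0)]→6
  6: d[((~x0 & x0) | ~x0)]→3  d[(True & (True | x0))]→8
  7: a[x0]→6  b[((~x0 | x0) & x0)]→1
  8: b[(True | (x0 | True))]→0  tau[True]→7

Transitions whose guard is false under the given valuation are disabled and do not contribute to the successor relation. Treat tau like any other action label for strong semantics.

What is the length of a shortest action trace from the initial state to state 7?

Answer: 2

Working:
BFS to 7:
  L0 = {0}
  L1 = {8}
  L2 = {7}
depth(7)=2, e.g. tau·tau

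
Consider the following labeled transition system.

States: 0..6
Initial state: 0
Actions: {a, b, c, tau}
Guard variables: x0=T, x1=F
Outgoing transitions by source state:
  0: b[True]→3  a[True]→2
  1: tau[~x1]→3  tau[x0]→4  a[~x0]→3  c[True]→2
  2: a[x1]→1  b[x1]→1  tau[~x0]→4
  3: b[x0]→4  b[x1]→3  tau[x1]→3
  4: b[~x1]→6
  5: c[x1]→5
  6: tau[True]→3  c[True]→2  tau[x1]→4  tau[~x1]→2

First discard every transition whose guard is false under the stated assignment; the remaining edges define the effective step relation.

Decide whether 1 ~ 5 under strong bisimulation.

Answer: NOT BISIMILAR

Analysis:
Bisimulation quotient by refinement:
  round 0: {{0,1,2,3,4,5,6}}
  round 1: {{0},{1,6},{2,5},{3,4}}
  round 2: {{0},{1},{2,5},{3},{4},{6}}
Fixed point at round 3; 6 class(es).
1∈{1}, 5∈{2,5}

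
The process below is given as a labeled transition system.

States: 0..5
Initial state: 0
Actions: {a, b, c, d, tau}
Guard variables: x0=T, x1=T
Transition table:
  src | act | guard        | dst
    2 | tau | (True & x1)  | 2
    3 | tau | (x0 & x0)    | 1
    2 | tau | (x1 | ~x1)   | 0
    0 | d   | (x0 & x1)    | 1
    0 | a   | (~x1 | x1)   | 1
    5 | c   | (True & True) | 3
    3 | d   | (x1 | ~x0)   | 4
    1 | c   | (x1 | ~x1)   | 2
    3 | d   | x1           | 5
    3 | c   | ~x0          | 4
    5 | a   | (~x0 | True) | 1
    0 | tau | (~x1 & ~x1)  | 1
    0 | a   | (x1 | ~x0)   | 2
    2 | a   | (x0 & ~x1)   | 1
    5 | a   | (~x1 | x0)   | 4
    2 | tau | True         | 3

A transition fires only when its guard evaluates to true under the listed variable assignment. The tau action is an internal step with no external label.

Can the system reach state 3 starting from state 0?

Answer: REACHABLE

Trace:
After dropping false guards: 13 live edges.
L0 = {0}
L1 = {1,2}  cumulative {0,1,2}
L2 = {3}  cumulative {0,1,2,3}
L3 = {4,5}  cumulative {0,1,2,3,4,5}
Reach set: {0,1,2,3,4,5}
witness 3: a·tau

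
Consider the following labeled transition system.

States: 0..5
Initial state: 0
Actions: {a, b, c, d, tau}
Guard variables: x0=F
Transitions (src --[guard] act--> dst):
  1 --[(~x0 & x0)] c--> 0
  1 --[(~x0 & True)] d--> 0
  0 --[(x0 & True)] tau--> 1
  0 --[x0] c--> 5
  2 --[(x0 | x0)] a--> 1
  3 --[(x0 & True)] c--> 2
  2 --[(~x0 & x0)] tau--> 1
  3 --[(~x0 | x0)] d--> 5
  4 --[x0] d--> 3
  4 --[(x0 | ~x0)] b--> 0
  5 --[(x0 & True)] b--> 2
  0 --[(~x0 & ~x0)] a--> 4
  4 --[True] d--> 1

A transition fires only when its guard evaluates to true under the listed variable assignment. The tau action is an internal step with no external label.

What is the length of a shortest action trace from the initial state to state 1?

Layered search for 1:
  L0 = {0}
  L1 = {4}
  L2 = {1}
first hit 1 at d=2 via a·d

Answer: 2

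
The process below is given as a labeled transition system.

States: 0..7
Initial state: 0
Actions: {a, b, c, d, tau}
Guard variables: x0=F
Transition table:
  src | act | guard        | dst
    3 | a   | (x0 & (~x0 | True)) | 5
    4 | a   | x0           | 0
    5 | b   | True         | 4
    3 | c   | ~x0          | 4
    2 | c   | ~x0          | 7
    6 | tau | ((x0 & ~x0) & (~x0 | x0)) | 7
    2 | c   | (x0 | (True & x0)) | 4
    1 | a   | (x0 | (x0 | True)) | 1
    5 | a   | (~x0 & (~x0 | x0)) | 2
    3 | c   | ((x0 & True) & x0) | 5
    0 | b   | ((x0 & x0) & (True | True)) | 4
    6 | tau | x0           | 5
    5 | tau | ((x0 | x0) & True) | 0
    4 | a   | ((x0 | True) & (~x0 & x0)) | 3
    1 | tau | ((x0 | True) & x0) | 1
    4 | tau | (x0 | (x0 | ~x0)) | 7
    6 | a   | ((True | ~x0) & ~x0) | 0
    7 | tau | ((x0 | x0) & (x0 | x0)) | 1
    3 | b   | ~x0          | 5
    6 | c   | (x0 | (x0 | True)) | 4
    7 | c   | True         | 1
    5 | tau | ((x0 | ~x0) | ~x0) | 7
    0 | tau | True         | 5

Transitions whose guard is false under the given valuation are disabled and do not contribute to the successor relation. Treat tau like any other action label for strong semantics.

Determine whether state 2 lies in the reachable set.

Answer: REACHABLE

Trace:
After dropping false guards: 12 live edges.
L0 = {0}
L1 = {5}  total {0,5}
L2 = {2,4,7}  total {0,2,4,5,7}
L3 = {1}  total {0,1,2,4,5,7}
Reachable = {0,1,2,4,5,7}
Path to 2: tau·a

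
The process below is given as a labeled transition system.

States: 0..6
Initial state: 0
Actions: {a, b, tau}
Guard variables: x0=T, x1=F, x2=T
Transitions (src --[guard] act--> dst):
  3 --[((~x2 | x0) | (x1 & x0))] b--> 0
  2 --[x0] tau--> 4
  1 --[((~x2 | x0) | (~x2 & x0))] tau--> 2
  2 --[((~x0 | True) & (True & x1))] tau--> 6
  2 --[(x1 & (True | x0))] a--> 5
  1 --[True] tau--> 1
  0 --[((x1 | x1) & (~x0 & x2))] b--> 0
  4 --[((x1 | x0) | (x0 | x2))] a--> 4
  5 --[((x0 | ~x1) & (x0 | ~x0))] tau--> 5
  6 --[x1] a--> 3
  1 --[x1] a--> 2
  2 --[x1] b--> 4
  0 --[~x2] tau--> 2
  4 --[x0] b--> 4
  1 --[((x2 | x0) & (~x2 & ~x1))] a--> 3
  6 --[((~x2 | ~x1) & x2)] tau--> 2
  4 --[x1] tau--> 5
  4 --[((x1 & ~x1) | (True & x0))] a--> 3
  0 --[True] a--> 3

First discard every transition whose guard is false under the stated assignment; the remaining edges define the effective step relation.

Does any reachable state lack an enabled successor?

R = {0,3}
  0: a→3  [1 exit(s)]
  3: b→0  [1 exit(s)]

Answer: DEADLOCK-FREE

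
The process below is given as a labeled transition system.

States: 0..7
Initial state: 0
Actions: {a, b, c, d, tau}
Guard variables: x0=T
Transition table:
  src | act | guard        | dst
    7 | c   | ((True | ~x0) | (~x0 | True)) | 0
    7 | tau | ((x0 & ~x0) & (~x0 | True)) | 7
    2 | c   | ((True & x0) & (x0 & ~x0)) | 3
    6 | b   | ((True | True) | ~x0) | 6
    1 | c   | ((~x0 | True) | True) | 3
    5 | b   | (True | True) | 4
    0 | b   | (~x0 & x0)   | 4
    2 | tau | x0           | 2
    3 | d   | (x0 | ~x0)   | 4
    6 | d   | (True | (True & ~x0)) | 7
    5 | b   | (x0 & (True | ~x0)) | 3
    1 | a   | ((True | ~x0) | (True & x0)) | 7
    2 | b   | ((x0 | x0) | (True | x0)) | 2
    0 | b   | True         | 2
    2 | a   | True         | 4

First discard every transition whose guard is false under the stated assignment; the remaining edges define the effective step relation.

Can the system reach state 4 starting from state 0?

Guard filter leaves 12 enabled edge(s).
Layer 0: {0}
Layer 1: {2}  total {0,2}
Layer 2: {4}  total {0,2,4}
R = {0,2,4}
witness 4: b·a

Answer: REACHABLE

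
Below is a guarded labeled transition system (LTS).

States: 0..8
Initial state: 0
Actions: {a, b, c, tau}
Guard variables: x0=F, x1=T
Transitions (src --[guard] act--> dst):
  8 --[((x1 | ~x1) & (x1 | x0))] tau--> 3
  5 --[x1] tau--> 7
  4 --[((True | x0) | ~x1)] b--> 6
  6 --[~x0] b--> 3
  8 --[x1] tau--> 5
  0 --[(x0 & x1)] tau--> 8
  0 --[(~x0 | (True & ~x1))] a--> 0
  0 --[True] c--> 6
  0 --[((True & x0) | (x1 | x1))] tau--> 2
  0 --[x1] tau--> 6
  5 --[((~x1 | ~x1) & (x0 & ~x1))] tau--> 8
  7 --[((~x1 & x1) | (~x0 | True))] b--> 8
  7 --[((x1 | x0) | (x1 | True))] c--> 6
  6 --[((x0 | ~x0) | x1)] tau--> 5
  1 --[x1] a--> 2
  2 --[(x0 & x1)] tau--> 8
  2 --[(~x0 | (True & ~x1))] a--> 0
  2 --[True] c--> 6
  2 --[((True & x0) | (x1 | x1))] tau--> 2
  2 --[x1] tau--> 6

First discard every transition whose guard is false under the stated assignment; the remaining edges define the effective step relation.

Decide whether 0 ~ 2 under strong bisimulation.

Refine partition for ~:
  round 0: {{0,1,2,3,4,5,6,7,8}}
  round 1: {{0,2},{1},{3},{4},{5,8},{6},{7}}
  round 2: {{0,2},{1},{3},{4},{5},{6},{7},{8}}
8 equivalence class(es) (converged in 3)
[0]={0,2}  [2]={0,2}

Answer: BISIMILAR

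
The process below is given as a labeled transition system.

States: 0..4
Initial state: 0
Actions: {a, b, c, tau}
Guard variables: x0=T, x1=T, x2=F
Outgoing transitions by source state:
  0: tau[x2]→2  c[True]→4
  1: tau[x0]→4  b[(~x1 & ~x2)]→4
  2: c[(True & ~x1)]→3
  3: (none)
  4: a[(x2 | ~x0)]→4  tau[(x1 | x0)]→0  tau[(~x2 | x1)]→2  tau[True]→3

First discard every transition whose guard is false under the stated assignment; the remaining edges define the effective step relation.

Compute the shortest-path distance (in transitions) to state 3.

Answer: 2

Analysis:
Layered search for 3:
  L0 = {0}
  L1 = {4}
  L2 = {2,3}
first hit 3 at d=2 via c·tau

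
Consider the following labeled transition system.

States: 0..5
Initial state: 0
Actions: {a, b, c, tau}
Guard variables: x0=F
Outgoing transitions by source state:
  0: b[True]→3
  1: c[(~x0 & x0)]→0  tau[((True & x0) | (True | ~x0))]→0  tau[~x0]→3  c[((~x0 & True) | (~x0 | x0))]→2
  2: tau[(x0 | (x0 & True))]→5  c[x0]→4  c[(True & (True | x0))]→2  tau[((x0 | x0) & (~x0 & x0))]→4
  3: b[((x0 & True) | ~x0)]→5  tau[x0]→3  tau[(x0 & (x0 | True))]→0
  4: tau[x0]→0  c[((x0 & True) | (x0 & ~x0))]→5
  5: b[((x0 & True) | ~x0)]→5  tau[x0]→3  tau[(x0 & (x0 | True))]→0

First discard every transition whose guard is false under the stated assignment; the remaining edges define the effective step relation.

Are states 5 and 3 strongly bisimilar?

Refine partition for ~:
  round 0: {{0,1,2,3,4,5}}
  round 1: {{0,3,5},{1},{2},{4}}
stable after 2 split(s): 4 block(s)
[5]={0,3,5}  [3]={0,3,5}

Answer: BISIMILAR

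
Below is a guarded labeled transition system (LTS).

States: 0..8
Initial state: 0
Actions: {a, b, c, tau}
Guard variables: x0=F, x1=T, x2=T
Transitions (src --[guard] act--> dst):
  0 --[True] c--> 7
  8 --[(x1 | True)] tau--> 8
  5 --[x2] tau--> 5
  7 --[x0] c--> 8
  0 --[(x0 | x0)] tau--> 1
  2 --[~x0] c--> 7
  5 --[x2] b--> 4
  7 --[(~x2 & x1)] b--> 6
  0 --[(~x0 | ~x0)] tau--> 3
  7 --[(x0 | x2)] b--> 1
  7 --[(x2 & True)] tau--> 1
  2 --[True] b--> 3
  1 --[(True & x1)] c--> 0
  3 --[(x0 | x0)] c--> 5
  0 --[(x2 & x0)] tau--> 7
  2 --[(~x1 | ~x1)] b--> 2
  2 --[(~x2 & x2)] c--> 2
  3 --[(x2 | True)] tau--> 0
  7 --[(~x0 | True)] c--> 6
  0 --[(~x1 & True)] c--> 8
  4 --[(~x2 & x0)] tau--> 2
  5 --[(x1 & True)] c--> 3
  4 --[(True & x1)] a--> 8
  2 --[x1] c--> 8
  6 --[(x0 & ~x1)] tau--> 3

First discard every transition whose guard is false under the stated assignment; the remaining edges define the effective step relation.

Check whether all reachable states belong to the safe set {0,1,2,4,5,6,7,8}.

Safe = {0,1,2,4,5,6,7,8}
Reach set: {0,1,3,6,7}
  0: ✓
  1: ✓
  3: VIOLATES
  6: ✓
  7: ✓
reach 3 via tau — violates

Answer: INVARIANT VIOLATED at state 3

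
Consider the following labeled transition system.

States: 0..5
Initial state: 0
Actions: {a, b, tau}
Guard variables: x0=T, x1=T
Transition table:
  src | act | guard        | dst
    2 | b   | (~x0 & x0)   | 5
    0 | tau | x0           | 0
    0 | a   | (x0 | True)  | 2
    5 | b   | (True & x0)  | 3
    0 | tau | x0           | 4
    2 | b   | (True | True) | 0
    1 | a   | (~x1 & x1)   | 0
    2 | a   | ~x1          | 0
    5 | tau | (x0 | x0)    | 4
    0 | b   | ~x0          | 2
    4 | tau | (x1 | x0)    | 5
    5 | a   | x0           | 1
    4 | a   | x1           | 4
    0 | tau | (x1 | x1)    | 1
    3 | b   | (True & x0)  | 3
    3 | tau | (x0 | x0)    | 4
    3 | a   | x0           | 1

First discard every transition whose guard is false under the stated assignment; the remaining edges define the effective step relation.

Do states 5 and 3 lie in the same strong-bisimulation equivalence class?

Compute ~ classes (split until stable):
  P[0] = {{0,1,2,3,4,5}}
  P[1] = {{0,4},{1},{2},{3,5}}
  P[2] = {{0},{1},{2},{3,5},{4}}
Fixed point at round 3; 5 class(es).
[5]={3,5}  [3]={3,5}

Answer: BISIMILAR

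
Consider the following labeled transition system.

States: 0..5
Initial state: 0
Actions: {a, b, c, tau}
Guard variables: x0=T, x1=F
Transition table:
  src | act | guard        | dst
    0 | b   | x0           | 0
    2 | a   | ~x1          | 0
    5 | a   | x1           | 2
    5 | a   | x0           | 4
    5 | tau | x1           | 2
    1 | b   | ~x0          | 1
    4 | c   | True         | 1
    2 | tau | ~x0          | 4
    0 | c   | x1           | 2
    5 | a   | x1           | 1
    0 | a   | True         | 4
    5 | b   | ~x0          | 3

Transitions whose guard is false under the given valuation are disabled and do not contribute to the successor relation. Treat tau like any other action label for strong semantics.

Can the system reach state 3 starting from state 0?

Answer: UNREACHABLE

Working:
5 transition(s) survive guard evaluation.
depth 0: {0}
depth 1: {4}  total {0,4}
depth 2: {1}  total {0,1,4}
Reachable = {0,1,4}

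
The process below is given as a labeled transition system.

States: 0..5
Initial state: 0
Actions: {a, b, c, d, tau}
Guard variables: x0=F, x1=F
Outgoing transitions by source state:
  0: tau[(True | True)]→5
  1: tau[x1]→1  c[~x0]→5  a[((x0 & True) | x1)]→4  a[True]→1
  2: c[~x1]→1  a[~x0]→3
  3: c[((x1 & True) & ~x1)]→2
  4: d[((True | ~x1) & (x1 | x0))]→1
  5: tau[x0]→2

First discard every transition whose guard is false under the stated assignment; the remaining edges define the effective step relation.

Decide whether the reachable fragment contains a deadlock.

Answer: DEADLOCK at state 5

Trace:
R = {0,5}
  0: tau→5  [1 exit(s)]
  5: ∅  [no exit]
witness 5: tau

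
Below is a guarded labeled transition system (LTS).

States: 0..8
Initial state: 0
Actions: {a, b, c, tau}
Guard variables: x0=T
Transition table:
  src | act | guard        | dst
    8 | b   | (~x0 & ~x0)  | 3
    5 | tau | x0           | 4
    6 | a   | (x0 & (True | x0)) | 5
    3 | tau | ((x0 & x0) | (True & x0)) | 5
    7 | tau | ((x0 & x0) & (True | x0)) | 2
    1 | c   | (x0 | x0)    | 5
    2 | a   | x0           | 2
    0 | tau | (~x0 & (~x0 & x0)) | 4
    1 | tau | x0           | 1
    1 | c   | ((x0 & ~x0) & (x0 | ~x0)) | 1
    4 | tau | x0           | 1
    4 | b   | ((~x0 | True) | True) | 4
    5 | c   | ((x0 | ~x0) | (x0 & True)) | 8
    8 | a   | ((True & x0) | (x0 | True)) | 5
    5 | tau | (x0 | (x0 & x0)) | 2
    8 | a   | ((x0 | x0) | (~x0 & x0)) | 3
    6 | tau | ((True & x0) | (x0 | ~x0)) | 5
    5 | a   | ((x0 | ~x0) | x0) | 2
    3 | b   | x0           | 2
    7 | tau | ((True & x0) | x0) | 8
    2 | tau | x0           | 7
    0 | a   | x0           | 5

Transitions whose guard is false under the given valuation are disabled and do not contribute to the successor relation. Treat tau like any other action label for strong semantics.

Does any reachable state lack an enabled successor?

Answer: DEADLOCK-FREE

Trace:
R = {0,1,2,3,4,5,7,8}
  0: a→5  [deg 1]
  1: c→5  tau→1  [deg 2]
  2: a→2  tau→7  [deg 2]
  3: b→2  tau→5  [deg 2]
  4: b→4  tau→1  [deg 2]
  5: a→2  c→8  tau→2  tau→4  [deg 4]
  7: tau→2  tau→8  [deg 2]
  8: a→3  a→5  [deg 2]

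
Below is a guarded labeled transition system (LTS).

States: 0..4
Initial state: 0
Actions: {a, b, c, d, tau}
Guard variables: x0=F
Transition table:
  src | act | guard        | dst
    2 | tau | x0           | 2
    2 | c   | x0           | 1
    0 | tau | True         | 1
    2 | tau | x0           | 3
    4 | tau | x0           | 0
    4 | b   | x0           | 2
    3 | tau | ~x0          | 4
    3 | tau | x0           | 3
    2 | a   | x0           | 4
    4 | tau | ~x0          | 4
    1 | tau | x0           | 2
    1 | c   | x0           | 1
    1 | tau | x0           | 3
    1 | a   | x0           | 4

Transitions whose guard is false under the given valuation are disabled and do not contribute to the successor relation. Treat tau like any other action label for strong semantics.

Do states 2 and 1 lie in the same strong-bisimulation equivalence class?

Answer: BISIMILAR

Trace:
Bisimulation quotient by refinement:
  π0 = {{0,1,2,3,4}}
  π1 = {{0,3,4},{1,2}}
  π2 = {{0},{1,2},{3,4}}
stable after 3 split(s): 3 block(s)
[2]={1,2}  [1]={1,2}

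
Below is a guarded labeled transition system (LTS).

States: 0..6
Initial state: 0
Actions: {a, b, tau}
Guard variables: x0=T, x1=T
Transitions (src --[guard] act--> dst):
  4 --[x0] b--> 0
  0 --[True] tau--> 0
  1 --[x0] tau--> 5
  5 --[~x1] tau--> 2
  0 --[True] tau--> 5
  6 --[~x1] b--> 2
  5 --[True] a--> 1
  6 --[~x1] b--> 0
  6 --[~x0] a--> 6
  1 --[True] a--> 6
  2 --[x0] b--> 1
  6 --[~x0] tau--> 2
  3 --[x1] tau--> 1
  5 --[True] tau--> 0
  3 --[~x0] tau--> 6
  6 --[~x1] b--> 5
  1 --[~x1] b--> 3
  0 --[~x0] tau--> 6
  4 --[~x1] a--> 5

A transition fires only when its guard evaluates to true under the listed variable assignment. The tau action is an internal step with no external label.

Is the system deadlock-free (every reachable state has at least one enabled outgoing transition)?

Answer: DEADLOCK at state 6

Working:
Reachable = {0,1,5,6}
  0: tau→0  tau→5  [2 out]
  1: a→6  tau→5  [2 out]
  5: a→1  tau→0  [2 out]
  6: ∅  [no exit]
witness 6: tau·a·a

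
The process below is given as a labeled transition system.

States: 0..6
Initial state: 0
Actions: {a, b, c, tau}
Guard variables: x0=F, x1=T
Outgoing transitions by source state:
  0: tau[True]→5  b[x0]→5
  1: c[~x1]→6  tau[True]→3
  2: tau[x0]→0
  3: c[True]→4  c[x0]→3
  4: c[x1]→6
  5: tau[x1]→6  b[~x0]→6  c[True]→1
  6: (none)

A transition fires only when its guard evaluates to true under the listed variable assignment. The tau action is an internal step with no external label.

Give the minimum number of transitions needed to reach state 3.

Layered search for 3:
  depth 0: {0}
  depth 1: {5}
  depth 2: {1,6}
  depth 3: {3}
first hit 3 at d=3 via tau·c·tau

Answer: 3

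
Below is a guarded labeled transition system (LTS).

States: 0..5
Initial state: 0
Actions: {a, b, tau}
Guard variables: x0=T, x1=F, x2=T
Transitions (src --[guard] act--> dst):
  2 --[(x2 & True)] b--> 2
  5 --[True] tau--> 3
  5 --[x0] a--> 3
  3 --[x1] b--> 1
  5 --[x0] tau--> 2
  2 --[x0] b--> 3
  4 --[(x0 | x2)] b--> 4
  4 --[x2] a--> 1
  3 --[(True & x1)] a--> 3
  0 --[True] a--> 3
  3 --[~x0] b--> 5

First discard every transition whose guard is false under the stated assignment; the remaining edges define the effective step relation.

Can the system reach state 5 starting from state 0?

Guard filter leaves 8 enabled edge(s).
L0 = {0}
L1 = {3}  total {0,3}
Reach set: {0,3}

Answer: UNREACHABLE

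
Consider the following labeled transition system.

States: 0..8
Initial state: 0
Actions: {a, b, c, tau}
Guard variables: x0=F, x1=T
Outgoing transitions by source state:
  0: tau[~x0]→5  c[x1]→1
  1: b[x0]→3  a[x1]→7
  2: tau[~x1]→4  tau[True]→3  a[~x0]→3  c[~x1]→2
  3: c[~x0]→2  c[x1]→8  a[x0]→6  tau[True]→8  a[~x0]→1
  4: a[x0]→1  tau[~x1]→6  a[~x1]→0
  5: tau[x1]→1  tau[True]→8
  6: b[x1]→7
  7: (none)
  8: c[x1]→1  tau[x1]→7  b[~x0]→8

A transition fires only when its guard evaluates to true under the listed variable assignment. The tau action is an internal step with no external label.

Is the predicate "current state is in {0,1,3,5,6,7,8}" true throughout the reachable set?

Allowed set {0,1,3,5,6,7,8}
Reach set: {0,1,5,7,8}
  0: safe
  1: safe
  5: safe
  7: safe
  8: safe

Answer: INVARIANT HOLDS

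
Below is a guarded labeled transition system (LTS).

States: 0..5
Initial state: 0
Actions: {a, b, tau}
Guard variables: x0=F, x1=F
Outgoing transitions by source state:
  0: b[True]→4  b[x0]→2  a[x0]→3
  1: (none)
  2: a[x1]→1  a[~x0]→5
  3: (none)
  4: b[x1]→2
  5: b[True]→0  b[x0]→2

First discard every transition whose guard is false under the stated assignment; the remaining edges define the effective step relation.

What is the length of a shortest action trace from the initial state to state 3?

Answer: UNREACHABLE

Trace:
BFS to 3:
  L0 = {0}
  L1 = {4}
3 never appears.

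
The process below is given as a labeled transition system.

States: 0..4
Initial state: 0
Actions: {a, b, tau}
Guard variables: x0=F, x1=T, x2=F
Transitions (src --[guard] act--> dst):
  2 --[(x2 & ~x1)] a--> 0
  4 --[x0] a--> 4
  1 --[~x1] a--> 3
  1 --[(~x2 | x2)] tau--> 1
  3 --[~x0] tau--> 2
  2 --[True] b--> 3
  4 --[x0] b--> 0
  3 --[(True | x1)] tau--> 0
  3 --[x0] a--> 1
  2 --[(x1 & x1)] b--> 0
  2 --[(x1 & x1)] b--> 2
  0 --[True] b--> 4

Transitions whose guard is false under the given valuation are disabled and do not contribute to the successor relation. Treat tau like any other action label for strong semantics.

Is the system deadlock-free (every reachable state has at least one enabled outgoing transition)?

Answer: DEADLOCK at state 4

Analysis:
Reach set: {0,4}
  0: b→4  [1 exit(s)]
  4: ∅  [no exit]
witness 4: b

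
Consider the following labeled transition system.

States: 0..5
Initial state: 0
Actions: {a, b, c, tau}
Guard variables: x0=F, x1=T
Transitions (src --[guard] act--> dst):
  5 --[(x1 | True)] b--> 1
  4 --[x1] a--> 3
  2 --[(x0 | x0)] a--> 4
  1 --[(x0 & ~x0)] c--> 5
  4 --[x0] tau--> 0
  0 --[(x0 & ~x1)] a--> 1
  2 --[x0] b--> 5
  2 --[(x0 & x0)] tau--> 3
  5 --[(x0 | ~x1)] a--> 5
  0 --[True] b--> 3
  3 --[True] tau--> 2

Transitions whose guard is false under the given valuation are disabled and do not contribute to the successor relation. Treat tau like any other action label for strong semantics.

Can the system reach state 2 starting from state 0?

Answer: REACHABLE

Working:
After dropping false guards: 4 live edges.
depth 0: {0}
depth 1: {3}  cumulative {0,3}
depth 2: {2}  cumulative {0,2,3}
R = {0,2,3}
witness 2: b·tau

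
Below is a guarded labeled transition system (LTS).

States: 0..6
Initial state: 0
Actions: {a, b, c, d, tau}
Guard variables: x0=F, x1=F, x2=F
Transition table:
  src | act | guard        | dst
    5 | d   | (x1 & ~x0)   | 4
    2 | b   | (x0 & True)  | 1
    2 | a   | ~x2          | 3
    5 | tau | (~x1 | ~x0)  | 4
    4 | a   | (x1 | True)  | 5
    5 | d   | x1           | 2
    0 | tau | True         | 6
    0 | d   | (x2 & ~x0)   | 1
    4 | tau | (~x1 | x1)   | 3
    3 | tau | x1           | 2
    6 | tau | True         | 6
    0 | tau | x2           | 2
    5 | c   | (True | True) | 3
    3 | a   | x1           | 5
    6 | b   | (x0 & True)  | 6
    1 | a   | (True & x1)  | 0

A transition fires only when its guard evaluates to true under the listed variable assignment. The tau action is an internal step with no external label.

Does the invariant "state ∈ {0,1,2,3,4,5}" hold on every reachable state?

Safe = {0,1,2,3,4,5}
R = {0,6}
  0: ok
  6: ✗ unsafe
reach 6 via tau — violates

Answer: INVARIANT VIOLATED at state 6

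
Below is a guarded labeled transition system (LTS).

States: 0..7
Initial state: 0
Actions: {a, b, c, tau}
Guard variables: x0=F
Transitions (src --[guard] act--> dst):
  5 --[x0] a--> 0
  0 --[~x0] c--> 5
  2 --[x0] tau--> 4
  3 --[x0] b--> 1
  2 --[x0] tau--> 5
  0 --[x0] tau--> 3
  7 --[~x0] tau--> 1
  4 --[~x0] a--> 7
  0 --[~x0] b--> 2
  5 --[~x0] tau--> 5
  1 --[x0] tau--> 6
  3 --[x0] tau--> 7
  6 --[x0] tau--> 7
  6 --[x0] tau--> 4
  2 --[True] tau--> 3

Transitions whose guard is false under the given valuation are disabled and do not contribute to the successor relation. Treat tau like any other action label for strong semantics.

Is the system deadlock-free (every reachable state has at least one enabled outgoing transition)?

Reach set: {0,2,3,5}
  0: b→2  c→5  [2 exit(s)]
  2: tau→3  [1 exit(s)]
  3: ∅  [deadlock]
  5: tau→5  [1 exit(s)]
Path to 3: b·tau

Answer: DEADLOCK at state 3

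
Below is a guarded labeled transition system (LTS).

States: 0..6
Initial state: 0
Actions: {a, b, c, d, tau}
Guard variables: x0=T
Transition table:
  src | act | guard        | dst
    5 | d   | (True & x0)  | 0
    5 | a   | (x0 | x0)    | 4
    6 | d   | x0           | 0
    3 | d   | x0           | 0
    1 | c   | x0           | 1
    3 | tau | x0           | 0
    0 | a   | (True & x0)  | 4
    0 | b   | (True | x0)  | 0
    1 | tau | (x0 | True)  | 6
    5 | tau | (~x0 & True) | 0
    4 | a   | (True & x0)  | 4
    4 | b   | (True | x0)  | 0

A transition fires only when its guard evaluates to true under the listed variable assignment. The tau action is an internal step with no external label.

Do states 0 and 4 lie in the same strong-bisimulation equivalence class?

Answer: BISIMILAR

Trace:
Compute ~ classes (split until stable):
  P[0] = {{0,1,2,3,4,5,6}}
  P[1] = {{0,4},{1},{2},{3},{5},{6}}
Fixed point at round 2; 6 class(es).
0∈{0,4}, 4∈{0,4}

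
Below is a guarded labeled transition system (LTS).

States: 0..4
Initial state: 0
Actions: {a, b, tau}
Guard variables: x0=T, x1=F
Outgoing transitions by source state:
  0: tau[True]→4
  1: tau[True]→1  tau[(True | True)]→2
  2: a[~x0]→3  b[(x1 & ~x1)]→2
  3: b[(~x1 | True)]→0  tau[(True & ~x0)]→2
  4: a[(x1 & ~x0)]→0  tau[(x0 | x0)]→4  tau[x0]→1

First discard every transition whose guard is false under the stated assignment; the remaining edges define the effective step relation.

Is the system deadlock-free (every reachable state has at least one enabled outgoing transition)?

Answer: DEADLOCK at state 2

Trace:
R = {0,1,2,4}
  0: tau→4  [1 out]
  1: tau→1  tau→2  [2 out]
  2: ∅  [no exit]
  4: tau→1  tau→4  [2 out]
witness 2: tau·tau·tau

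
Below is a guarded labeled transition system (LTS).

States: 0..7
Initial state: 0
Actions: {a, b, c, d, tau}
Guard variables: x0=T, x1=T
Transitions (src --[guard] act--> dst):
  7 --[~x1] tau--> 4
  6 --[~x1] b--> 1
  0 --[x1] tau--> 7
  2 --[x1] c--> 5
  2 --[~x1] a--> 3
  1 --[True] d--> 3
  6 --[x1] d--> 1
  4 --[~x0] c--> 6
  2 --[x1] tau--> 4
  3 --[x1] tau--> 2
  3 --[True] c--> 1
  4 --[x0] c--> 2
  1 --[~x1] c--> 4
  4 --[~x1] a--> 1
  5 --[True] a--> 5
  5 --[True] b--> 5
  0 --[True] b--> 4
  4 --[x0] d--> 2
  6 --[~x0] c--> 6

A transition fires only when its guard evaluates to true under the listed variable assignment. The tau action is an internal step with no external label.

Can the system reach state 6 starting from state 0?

Answer: UNREACHABLE

Analysis:
12 transition(s) survive guard evaluation.
L0 = {0}
L1 = {4,7}  cumulative {0,4,7}
L2 = {2}  cumulative {0,2,4,7}
L3 = {5}  cumulative {0,2,4,5,7}
Reachable = {0,2,4,5,7}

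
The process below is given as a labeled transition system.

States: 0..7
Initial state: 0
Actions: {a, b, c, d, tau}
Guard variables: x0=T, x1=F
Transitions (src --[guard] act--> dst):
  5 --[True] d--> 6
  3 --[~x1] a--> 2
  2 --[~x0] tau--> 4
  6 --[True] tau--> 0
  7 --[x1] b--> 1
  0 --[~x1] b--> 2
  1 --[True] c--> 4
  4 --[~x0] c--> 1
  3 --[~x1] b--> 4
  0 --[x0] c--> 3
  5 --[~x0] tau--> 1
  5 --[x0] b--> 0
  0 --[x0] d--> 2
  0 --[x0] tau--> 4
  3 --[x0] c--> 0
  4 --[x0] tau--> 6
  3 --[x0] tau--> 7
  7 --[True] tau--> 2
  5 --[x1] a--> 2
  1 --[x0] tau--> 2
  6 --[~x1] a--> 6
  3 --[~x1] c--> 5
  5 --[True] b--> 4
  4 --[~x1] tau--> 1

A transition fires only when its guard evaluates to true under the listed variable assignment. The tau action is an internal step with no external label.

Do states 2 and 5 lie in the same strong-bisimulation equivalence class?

Answer: NOT BISIMILAR

Analysis:
Refine partition for ~:
  P[0] = {{0,1,2,3,4,5,6,7}}
  P[1] = {{0},{1},{2},{3},{4,7},{5},{6}}
  P[2] = {{0},{1},{2},{3},{4},{5},{6},{7}}
8 equivalence class(es) (converged in 3)
class of 2: {2}; class of 5: {5}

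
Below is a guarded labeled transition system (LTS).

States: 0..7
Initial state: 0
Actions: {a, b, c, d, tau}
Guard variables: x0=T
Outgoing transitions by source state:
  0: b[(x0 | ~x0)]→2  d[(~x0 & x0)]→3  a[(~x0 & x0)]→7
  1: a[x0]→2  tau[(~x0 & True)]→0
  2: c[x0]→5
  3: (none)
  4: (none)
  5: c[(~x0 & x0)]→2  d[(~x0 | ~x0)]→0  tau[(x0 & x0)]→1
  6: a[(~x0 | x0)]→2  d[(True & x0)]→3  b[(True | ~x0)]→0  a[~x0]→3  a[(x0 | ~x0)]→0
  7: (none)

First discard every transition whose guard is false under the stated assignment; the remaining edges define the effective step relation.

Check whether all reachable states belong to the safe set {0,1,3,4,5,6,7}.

Answer: INVARIANT VIOLATED at state 2

Trace:
Allowed set {0,1,3,4,5,6,7}
R = {0,1,2,5}
  0: ok
  1: ok
  2: VIOLATES
  5: ok
counterexample path to 2: b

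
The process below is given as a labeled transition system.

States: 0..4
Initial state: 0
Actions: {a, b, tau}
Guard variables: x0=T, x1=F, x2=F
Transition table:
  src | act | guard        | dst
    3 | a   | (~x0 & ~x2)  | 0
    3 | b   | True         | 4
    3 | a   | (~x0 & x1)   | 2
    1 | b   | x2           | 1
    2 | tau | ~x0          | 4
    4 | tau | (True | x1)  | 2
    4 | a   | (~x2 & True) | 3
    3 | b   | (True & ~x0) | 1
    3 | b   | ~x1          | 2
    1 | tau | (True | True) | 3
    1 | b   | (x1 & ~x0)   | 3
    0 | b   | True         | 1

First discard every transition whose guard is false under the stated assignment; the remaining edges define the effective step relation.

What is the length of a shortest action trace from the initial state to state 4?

Answer: 3

Working:
BFS to 4:
  depth 0: {0}
  depth 1: {1}
  depth 2: {3}
  depth 3: {2,4}
first hit 4 at d=3 via b·tau·b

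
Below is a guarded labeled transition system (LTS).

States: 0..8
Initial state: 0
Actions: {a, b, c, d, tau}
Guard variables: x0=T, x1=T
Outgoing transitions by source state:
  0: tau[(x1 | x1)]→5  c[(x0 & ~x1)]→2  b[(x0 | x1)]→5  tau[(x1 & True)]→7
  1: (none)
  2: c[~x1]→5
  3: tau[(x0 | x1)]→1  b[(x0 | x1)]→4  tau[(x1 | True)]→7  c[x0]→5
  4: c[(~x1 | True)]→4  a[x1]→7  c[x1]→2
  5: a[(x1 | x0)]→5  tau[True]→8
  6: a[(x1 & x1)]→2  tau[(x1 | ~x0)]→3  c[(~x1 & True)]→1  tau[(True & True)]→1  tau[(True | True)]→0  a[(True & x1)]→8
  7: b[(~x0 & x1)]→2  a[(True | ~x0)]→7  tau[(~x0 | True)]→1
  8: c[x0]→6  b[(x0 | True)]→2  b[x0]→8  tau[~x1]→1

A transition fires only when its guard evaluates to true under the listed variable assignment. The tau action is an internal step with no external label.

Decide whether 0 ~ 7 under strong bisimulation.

Refine partition for ~:
  π0 = {{0,1,2,3,4,5,6,7,8}}
  π1 = {{0},{1,2},{3},{4},{5,6,7},{8}}
  π2 = {{0},{1,2},{3},{4},{5},{6},{7},{8}}
8 equivalence class(es) (converged in 3)
class of 0: {0}; class of 7: {7}

Answer: NOT BISIMILAR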